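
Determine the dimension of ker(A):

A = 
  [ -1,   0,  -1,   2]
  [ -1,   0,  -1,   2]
nullity(A) = 3

Row reduce:
R2 → R2 - (1)·R1
REF = 
  [ -1,   0,  -1,   2]
  [  0,   0,   0,   0]
Pivot columns: 1 → 1 pivot.
rank(A) = 1, so nullity(A) = 4 - 1 = 3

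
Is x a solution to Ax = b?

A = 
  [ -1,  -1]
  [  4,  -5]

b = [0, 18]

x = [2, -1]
No

Ax = [-1, 13] ≠ b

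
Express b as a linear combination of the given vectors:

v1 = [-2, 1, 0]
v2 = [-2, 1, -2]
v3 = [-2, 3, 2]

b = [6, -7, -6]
c1 = -2, c2 = 1, c3 = -2

b = -2·v1 + 1·v2 + -2·v3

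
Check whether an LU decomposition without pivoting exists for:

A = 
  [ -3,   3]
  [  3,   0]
Yes.
A[1,1] = -3 ≠ 0, so Gaussian elimination proceeds without a row swap: multiplier ℓ₂₁ = (3)/(-3) = -1, and U[2,2] = 0 - (-1)(3) = 3.
L = 
  [  1,   0]
  [ -1,   1]
U = 
  [ -3,   3]
  [  0,   3]
Check row 2 of LU: [(-1)(-3), (-1)(3) + 3] = [3, 0] = row 2 of A ✓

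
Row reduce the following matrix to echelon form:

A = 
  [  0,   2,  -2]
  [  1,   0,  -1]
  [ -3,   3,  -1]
Row operations:
Swap R1 ↔ R2
R3 → R3 + (3)·R1
R3 → R3 - (3/2)·R2

Resulting echelon form:
REF = 
  [  1,   0,  -1]
  [  0,   2,  -2]
  [  0,   0,  -1]

Rank = 3 (number of non-zero pivot rows).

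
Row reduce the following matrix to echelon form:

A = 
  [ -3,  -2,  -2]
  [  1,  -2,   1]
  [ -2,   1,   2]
Row operations:
R2 → R2 + (1/3)·R1
R3 → R3 - (2/3)·R1
R3 → R3 + (7/8)·R2

Resulting echelon form:
REF = 
  [  -3,   -2,   -2]
  [   0, -8/3,  1/3]
  [   0,    0, 29/8]

Rank = 3 (number of non-zero pivot rows).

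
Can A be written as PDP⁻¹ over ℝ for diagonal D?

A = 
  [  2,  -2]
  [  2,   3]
No

tr(A) = 5, det(A) = 10
Characteristic polynomial: λ² - tr(A)λ + det(A) = λ² - 5λ + 10
λ² - 5λ + 10 = 0  ⇒  λ = (5 ± √((-5)² - 4·(10)))/2 = (5 ± √(-15))/2
  = (5 + i√15)/2,  (5 - i√15)/2
Eigenvalues: (5 + i√15)/2, (5 - i√15)/2  (≈ 2.5 + 1.936i, 2.5 - 1.936i)
Has complex eigenvalues (not diagonalizable over ℝ).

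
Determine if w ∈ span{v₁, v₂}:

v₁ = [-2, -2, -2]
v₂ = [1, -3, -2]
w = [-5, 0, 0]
No

Form the augmented matrix and row-reduce:
[v₁|v₂|w] = 
  [ -2,   1,  -5]
  [ -2,  -3,   0]
  [ -2,  -2,   0]
R2 → R2 - (1)·R1
R3 → R3 - (1)·R1
R3 → R3 - (3/4)·R2
REF = 
  [ -2,   1,  -5]
  [  0,  -4,   5]
  [  0,   0, 5/4]

Row 3 reads [0 0 | 5/4], i.e. 0 = 5/4, so the system is inconsistent and w ∉ span{v₁, v₂}.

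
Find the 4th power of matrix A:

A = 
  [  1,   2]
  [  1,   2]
A² = A·A:
A²[1,1] = (1)(1) + (2)(1) = 3
A²[1,2] = (1)(2) + (2)(2) = 6
A²[2,1] = (1)(1) + (2)(1) = 3
A²[2,2] = (1)(2) + (2)(2) = 6
A² = 
  [  3,   6]
  [  3,   6]

A^3 = A^2·A:
A^3[1,1] = (3)(1) + (6)(1) = 9
A^3[1,2] = (3)(2) + (6)(2) = 18
A^3[2,1] = (3)(1) + (6)(1) = 9
A^3[2,2] = (3)(2) + (6)(2) = 18
A^3 = 
  [  9,  18]
  [  9,  18]

A^4 = A^3·A:
A^4[1,1] = (9)(1) + (18)(1) = 27
A^4[1,2] = (9)(2) + (18)(2) = 54
A^4[2,1] = (9)(1) + (18)(1) = 27
A^4[2,2] = (9)(2) + (18)(2) = 54
A^4 = 
  [ 27,  54]
  [ 27,  54]

Therefore
A^4 = 
  [ 27,  54]
  [ 27,  54]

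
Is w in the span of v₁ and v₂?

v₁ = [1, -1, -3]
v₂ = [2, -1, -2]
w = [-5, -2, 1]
No

Form the augmented matrix and row-reduce:
[v₁|v₂|w] = 
  [  1,   2,  -5]
  [ -1,  -1,  -2]
  [ -3,  -2,   1]
R2 → R2 + (1)·R1
R3 → R3 + (3)·R1
R3 → R3 - (4)·R2
REF = 
  [  1,   2,  -5]
  [  0,   1,  -7]
  [  0,   0,  14]

Row 3 reads [0 0 | 14], i.e. 0 = 14, so the system is inconsistent and w ∉ span{v₁, v₂}.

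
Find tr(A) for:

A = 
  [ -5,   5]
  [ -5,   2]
-3

tr(A) = -5 + 2 = -3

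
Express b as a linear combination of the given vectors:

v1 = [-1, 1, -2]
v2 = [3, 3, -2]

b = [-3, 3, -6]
c1 = 3, c2 = 0

b = 3·v1 + 0·v2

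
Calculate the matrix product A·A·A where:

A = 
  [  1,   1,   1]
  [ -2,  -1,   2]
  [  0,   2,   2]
A² = A·A:
A²[1,1] = (1)(1) + (1)(-2) + (1)(0) = -1
A²[1,2] = (1)(1) + (1)(-1) + (1)(2) = 2
A²[1,3] = (1)(1) + (1)(2) + (1)(2) = 5
A²[2,1] = (-2)(1) + (-1)(-2) + (2)(0) = 0
A²[2,2] = (-2)(1) + (-1)(-1) + (2)(2) = 3
A²[2,3] = (-2)(1) + (-1)(2) + (2)(2) = 0
A²[3,1] = (0)(1) + (2)(-2) + (2)(0) = -4
A²[3,2] = (0)(1) + (2)(-1) + (2)(2) = 2
A²[3,3] = (0)(1) + (2)(2) + (2)(2) = 8
A² = 
  [ -1,   2,   5]
  [  0,   3,   0]
  [ -4,   2,   8]

A^3 = A^2·A:
A^3[1,1] = (-1)(1) + (2)(-2) + (5)(0) = -5
A^3[1,2] = (-1)(1) + (2)(-1) + (5)(2) = 7
A^3[1,3] = (-1)(1) + (2)(2) + (5)(2) = 13
A^3[2,1] = (0)(1) + (3)(-2) + (0)(0) = -6
A^3[2,2] = (0)(1) + (3)(-1) + (0)(2) = -3
A^3[2,3] = (0)(1) + (3)(2) + (0)(2) = 6
A^3[3,1] = (-4)(1) + (2)(-2) + (8)(0) = -8
A^3[3,2] = (-4)(1) + (2)(-1) + (8)(2) = 10
A^3[3,3] = (-4)(1) + (2)(2) + (8)(2) = 16
A^3 = 
  [ -5,   7,  13]
  [ -6,  -3,   6]
  [ -8,  10,  16]

Therefore
A^3 = 
  [ -5,   7,  13]
  [ -6,  -3,   6]
  [ -8,  10,  16]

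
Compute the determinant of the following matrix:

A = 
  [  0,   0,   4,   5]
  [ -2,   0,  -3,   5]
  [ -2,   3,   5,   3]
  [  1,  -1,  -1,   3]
Cofactor expansion along row 1: det(A) = a₁₁M₁₁ - a₁₂M₁₂ + a₁₃M₁₃ - a₁₄M₁₄

M₁₁ = det[[0, -3, 5]; [3, 5, 3]; [-1, -1, 3]]
  = (0)·((5)(3) - (3)(-1)) - (-3)·((3)(3) - (3)(-1)) + (5)·((3)(-1) - (5)(-1))
  = (0)(18) - (-3)(12) + (5)(2)
  = 46
M₁₂ = det[[-2, -3, 5]; [-2, 5, 3]; [1, -1, 3]]
  = (-2)·((5)(3) - (3)(-1)) - (-3)·((-2)(3) - (3)(1)) + (5)·((-2)(-1) - (5)(1))
  = (-2)(18) - (-3)(-9) + (5)(-3)
  = -78
M₁₃ = det[[-2, 0, 5]; [-2, 3, 3]; [1, -1, 3]]
  = (-2)·((3)(3) - (3)(-1)) - (0)·((-2)(3) - (3)(1)) + (5)·((-2)(-1) - (3)(1))
  = (-2)(12) - (0)(-9) + (5)(-1)
  = -29
M₁₄ = det[[-2, 0, -3]; [-2, 3, 5]; [1, -1, -1]]
  = (-2)·((3)(-1) - (5)(-1)) - (0)·((-2)(-1) - (5)(1)) + (-3)·((-2)(-1) - (3)(1))
  = (-2)(2) - (0)(-3) + (-3)(-1)
  = -1

det(A) = (0)(46) - (0)(-78) + (4)(-29) - (5)(-1) = -111

det(A) = -111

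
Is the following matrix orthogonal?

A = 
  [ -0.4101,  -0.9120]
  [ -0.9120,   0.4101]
Yes

AᵀA = 
  [  0.9999,   0]
  [  0,   0.9999]
≈ I (equal to I up to the 4-dp rounding of the entries)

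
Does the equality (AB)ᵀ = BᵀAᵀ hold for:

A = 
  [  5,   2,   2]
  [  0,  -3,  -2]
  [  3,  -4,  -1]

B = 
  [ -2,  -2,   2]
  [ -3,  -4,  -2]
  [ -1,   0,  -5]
Yes

(AB)ᵀ = 
  [-18,  11,   7]
  [-18,  12,  10]
  [ -4,  16,  19]

BᵀAᵀ = 
  [-18,  11,   7]
  [-18,  12,  10]
  [ -4,  16,  19]

Both sides are equal — this is the standard identity (AB)ᵀ = BᵀAᵀ, which holds for all A, B.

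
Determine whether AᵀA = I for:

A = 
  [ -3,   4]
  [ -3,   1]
No

AᵀA = 
  [ 18, -15]
  [-15,  17]
≠ I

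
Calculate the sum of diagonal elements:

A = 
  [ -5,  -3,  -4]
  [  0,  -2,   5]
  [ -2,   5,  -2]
-9

tr(A) = -5 + -2 + -2 = -9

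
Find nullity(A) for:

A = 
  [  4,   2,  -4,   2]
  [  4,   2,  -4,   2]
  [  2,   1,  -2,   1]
nullity(A) = 3

Row reduce:
R2 → R2 - (1)·R1
R3 → R3 - (1/2)·R1
REF = 
  [  4,   2,  -4,   2]
  [  0,   0,   0,   0]
  [  0,   0,   0,   0]
Pivot columns: 1 → 1 pivot.
rank(A) = 1, so nullity(A) = 4 - 1 = 3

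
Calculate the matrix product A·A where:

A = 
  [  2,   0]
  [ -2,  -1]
A² = A·A:
A²[1,1] = (2)(2) + (0)(-2) = 4
A²[1,2] = (2)(0) + (0)(-1) = 0
A²[2,1] = (-2)(2) + (-1)(-2) = -2
A²[2,2] = (-2)(0) + (-1)(-1) = 1
A² = 
  [  4,   0]
  [ -2,   1]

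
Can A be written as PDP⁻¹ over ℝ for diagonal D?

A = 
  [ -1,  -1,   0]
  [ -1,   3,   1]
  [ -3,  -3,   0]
Yes

Characteristic polynomial: det(λI - A) = λ³ - 2λ² - λ
The constant term is 0, so λ = 0 is a root: p(λ) = λ(λ² - 2λ - 1)
λ² - 2λ - 1 = 0  ⇒  λ = (2 ± √((-2)² - 4·(-1)))/2 = (2 ± √(8))/2
  = 1 + √2,  1 - √2
Eigenvalues: 0, 1 + √2, 1 - √2  (≈ 0, 2.414, -0.4142)
The two irrational eigenvalues are distinct (simple), so each has alg. mult. = geom. mult. = 1.
λ=0: alg. mult. = 1, geom. mult. = 3 - rank(A - (0)I) = 3 - 2 = 1
Sum of geometric multiplicities equals n, so A has n independent eigenvectors.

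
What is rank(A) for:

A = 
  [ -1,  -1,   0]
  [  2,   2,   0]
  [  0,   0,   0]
Row reduce:
R2 → R2 + (2)·R1
REF = 
  [ -1,  -1,   0]
  [  0,   0,   0]
  [  0,   0,   0]
Pivot columns: 1 → 1 pivot.

rank(A) = 1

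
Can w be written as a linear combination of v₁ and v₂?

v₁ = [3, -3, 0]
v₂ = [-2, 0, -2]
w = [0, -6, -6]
Yes

Form the augmented matrix and row-reduce:
[v₁|v₂|w] = 
  [  3,  -2,   0]
  [ -3,   0,  -6]
  [  0,  -2,  -6]
R2 → R2 + (1)·R1
R3 → R3 - (1)·R2
REF = 
  [  3,  -2,   0]
  [  0,  -2,  -6]
  [  0,   0,   0]

No row of the form [0 0 | nonzero], so the system is consistent. Back-substitution gives c₁ = 2, c₂ = 3: w = (2)·v₁ + (3)·v₂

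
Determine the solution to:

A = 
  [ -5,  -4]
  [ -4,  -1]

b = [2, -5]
Row reduce the augmented matrix [A|b]:
R2 → R2 - (4/5)·R1
REF = 
  [   -5,    -4,     2]
  [    0,  11/5, -33/5]

Back-substitution:
x₂ = (-33/5) / (11/5) = -3
x₁ = (2 - (-4)(-3)) / (-5) = 2

x = [2, -3]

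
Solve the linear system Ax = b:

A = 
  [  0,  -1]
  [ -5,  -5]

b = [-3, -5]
x = [-2, 3]

Row reduce the augmented matrix [A|b]:
Swap R1 ↔ R2
REF = 
  [ -5,  -5,  -5]
  [  0,  -1,  -3]

Back-substitution:
x₂ = (-3) / (-1) = 3
x₁ = (-5 - (-5)(3)) / (-5) = -2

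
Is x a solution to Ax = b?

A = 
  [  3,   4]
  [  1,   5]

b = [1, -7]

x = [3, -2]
Yes

Ax = [1, -7] = b ✓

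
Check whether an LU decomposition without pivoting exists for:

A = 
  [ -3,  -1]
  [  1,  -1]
Yes.
A[1,1] = -3 ≠ 0, so Gaussian elimination proceeds without a row swap: multiplier ℓ₂₁ = (1)/(-3) = -1/3, and U[2,2] = -1 - (-1/3)(-1) = -4/3.
L = 
  [   1,    0]
  [-1/3,    1]
U = 
  [  -3,   -1]
  [   0, -4/3]
Check row 2 of LU: [(-1/3)(-3), (-1/3)(-1) + (-4/3)] = [1, -1] = row 2 of A ✓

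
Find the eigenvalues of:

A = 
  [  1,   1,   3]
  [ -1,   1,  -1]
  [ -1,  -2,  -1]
Characteristic polynomial: det(λI - A) = λ³ - λ² + λ - 6
Testing integer divisors of the constant term: p(2) = 0, so (λ - 2) is a factor:
p(λ) = (λ - 2)(λ² + λ + 3)
λ² + λ + 3 = 0  ⇒  λ = (-1 ± √((1)² - 4·(3)))/2 = (-1 ± √(-11))/2
  = (-1 + i√11)/2,  (-1 - i√11)/2

λ = 2, (-1 + i√11)/2, (-1 - i√11)/2  (≈ 2, -0.5 + 1.658i, -0.5 - 1.658i)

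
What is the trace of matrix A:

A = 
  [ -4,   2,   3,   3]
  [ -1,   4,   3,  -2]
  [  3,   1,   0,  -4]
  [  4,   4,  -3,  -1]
-1

tr(A) = -4 + 4 + 0 + -1 = -1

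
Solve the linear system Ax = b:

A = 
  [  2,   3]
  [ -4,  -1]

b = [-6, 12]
x = [-3, 0]

Row reduce the augmented matrix [A|b]:
R2 → R2 + (2)·R1
REF = 
  [  2,   3,  -6]
  [  0,   5,   0]

Back-substitution:
x₂ = 0 / 5 = 0
x₁ = (-6 - (3)(0)) / 2 = -3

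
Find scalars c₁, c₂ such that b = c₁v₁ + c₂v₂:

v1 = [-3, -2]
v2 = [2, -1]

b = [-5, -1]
c1 = 1, c2 = -1

b = 1·v1 + -1·v2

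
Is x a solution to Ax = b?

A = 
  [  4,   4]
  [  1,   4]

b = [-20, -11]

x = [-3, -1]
No

Ax = [-16, -7] ≠ b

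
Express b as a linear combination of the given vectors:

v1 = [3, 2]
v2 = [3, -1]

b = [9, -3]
c1 = 0, c2 = 3

b = 0·v1 + 3·v2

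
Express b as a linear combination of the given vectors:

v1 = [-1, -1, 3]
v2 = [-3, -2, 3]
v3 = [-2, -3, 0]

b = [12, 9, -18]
c1 = -3, c2 = -3, c3 = 0

b = -3·v1 + -3·v2 + 0·v3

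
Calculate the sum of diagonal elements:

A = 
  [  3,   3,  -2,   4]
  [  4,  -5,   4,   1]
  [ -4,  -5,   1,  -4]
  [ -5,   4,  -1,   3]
2

tr(A) = 3 + -5 + 1 + 3 = 2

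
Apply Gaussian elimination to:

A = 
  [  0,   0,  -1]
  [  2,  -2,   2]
Row operations:
Swap R1 ↔ R2

Resulting echelon form:
REF = 
  [  2,  -2,   2]
  [  0,   0,  -1]

Rank = 2 (number of non-zero pivot rows).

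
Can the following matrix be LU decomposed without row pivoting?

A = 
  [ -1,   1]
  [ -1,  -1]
Yes.
A[1,1] = -1 ≠ 0, so Gaussian elimination proceeds without a row swap: multiplier ℓ₂₁ = (-1)/(-1) = 1, and U[2,2] = -1 - (1)(1) = -2.
L = 
  [  1,   0]
  [  1,   1]
U = 
  [ -1,   1]
  [  0,  -2]
Check row 2 of LU: [(1)(-1), (1)(1) + (-2)] = [-1, -1] = row 2 of A ✓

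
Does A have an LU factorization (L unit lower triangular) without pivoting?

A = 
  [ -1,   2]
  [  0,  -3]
Yes.
A[1,1] = -1 ≠ 0, so Gaussian elimination proceeds without a row swap: multiplier ℓ₂₁ = (0)/(-1) = 0, and U[2,2] = -3 - (0)(2) = -3.
L = 
  [  1,   0]
  [  0,   1]
U = 
  [ -1,   2]
  [  0,  -3]
Check row 2 of LU: [(0)(-1), (0)(2) + (-3)] = [0, -3] = row 2 of A ✓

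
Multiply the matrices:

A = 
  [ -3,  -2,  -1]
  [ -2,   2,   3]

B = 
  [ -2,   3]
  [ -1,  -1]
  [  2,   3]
AB = 
  [  6, -10]
  [  8,   1]

A is 2×3 and B is 3×2, so AB is 2×2. Each entry is (row of A)·(column of B):
AB[1,1] = (-3)(-2) + (-2)(-1) + (-1)(2) = 6
AB[1,2] = (-3)(3) + (-2)(-1) + (-1)(3) = -10
AB[2,1] = (-2)(-2) + (2)(-1) + (3)(2) = 8
AB[2,2] = (-2)(3) + (2)(-1) + (3)(3) = 1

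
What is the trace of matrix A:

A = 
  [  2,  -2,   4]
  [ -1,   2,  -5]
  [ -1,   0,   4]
8

tr(A) = 2 + 2 + 4 = 8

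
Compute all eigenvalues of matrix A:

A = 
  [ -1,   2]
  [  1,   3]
λ = 1 + √6, 1 - √6  (≈ 3.449, -1.449)

tr(A) = 2, det(A) = -5
Characteristic polynomial: λ² - tr(A)λ + det(A) = λ² - 2λ - 5
λ² - 2λ - 5 = 0  ⇒  λ = (2 ± √((-2)² - 4·(-5)))/2 = (2 ± √(24))/2
  = 1 + √6,  1 - √6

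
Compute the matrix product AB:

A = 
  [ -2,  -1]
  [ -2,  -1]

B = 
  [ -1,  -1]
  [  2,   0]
AB = 
  [  0,   2]
  [  0,   2]

A is 2×2 and B is 2×2, so AB is 2×2. Each entry is (row of A)·(column of B):
AB[1,1] = (-2)(-1) + (-1)(2) = 0
AB[1,2] = (-2)(-1) + (-1)(0) = 2
AB[2,1] = (-2)(-1) + (-1)(2) = 0
AB[2,2] = (-2)(-1) + (-1)(0) = 2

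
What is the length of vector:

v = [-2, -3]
3.606

||v||₂ = √((-2)² + (-3)²) = √13 = 3.606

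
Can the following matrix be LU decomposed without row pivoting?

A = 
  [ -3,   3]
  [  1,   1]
Yes.
A[1,1] = -3 ≠ 0, so Gaussian elimination proceeds without a row swap: multiplier ℓ₂₁ = (1)/(-3) = -1/3, and U[2,2] = 1 - (-1/3)(3) = 2.
L = 
  [   1,    0]
  [-1/3,    1]
U = 
  [ -3,   3]
  [  0,   2]
Check row 2 of LU: [(-1/3)(-3), (-1/3)(3) + 2] = [1, 1] = row 2 of A ✓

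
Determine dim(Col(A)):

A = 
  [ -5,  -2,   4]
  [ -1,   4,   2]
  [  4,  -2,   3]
dim(Col(A)) = 3

Row reduce:
R2 → R2 - (1/5)·R1
R3 → R3 + (4/5)·R1
R3 → R3 + (9/11)·R2
REF = 
  [   -5,    -2,     4]
  [    0,  22/5,   6/5]
  [    0,     0, 79/11]
Pivot columns: 1, 2, 3 → 3 pivots.
dim(Col(A)) = number of pivot columns = 3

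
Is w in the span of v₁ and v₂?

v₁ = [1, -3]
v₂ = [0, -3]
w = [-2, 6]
Yes

Form the augmented matrix and row-reduce:
[v₁|v₂|w] = 
  [  1,   0,  -2]
  [ -3,  -3,   6]
R2 → R2 + (3)·R1
REF = 
  [  1,   0,  -2]
  [  0,  -3,   0]

No row of the form [0 0 | nonzero], so the system is consistent. Back-substitution gives c₁ = -2, c₂ = 0: w = (-2)·v₁ + (0)·v₂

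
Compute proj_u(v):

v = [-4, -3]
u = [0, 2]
proj_u(v) = [0, -3]

v·u = (-4)(0) + (-3)(2) = -6
u·u = (0)² + (2)² = 4
proj_u(v) = (v·u / u·u) × u = (-6/4) × u = (-3/2) × u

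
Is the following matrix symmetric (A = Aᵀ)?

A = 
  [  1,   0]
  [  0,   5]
Yes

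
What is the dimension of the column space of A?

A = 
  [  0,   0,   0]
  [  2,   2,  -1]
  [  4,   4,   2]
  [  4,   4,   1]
dim(Col(A)) = 2

Row reduce:
Swap R1 ↔ R2
R3 → R3 - (2)·R1
R4 → R4 - (2)·R1
Swap R2 ↔ R3
R4 → R4 - (3/4)·R2
REF = 
  [  2,   2,  -1]
  [  0,   0,   4]
  [  0,   0,   0]
  [  0,   0,   0]
Pivot columns: 1, 3 → 2 pivots.
dim(Col(A)) = number of pivot columns = 2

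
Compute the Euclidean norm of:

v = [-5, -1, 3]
5.916

||v||₂ = √((-5)² + (-1)² + (3)²) = √35 = 5.916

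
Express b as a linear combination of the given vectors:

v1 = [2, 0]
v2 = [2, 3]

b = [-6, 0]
c1 = -3, c2 = 0

b = -3·v1 + 0·v2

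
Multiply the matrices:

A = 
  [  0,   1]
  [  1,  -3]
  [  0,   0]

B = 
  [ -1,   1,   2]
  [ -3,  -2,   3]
A is 3×2 and B is 2×3, so AB is 3×3. Each entry is (row of A)·(column of B):
AB[1,1] = (0)(-1) + (1)(-3) = -3
AB[1,2] = (0)(1) + (1)(-2) = -2
AB[1,3] = (0)(2) + (1)(3) = 3
AB[2,1] = (1)(-1) + (-3)(-3) = 8
AB[2,2] = (1)(1) + (-3)(-2) = 7
AB[2,3] = (1)(2) + (-3)(3) = -7
AB[3,1] = (0)(-1) + (0)(-3) = 0
AB[3,2] = (0)(1) + (0)(-2) = 0
AB[3,3] = (0)(2) + (0)(3) = 0

AB = 
  [ -3,  -2,   3]
  [  8,   7,  -7]
  [  0,   0,   0]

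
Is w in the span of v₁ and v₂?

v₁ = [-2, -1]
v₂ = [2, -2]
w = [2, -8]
Yes

Form the augmented matrix and row-reduce:
[v₁|v₂|w] = 
  [ -2,   2,   2]
  [ -1,  -2,  -8]
R2 → R2 - (1/2)·R1
REF = 
  [ -2,   2,   2]
  [  0,  -3,  -9]

No row of the form [0 0 | nonzero], so the system is consistent. Back-substitution gives c₁ = 2, c₂ = 3: w = (2)·v₁ + (3)·v₂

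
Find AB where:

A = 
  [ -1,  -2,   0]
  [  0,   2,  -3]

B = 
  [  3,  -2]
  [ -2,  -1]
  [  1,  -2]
AB = 
  [  1,   4]
  [ -7,   4]

A is 2×3 and B is 3×2, so AB is 2×2. Each entry is (row of A)·(column of B):
AB[1,1] = (-1)(3) + (-2)(-2) + (0)(1) = 1
AB[1,2] = (-1)(-2) + (-2)(-1) + (0)(-2) = 4
AB[2,1] = (0)(3) + (2)(-2) + (-3)(1) = -7
AB[2,2] = (0)(-2) + (2)(-1) + (-3)(-2) = 4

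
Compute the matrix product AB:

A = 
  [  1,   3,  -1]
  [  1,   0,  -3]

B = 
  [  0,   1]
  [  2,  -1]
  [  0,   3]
A is 2×3 and B is 3×2, so AB is 2×2. Each entry is (row of A)·(column of B):
AB[1,1] = (1)(0) + (3)(2) + (-1)(0) = 6
AB[1,2] = (1)(1) + (3)(-1) + (-1)(3) = -5
AB[2,1] = (1)(0) + (0)(2) + (-3)(0) = 0
AB[2,2] = (1)(1) + (0)(-1) + (-3)(3) = -8

AB = 
  [  6,  -5]
  [  0,  -8]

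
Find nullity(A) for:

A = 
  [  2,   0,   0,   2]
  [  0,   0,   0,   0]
nullity(A) = 3

Row reduce:
(no row operations needed)
REF = 
  [  2,   0,   0,   2]
  [  0,   0,   0,   0]
Pivot columns: 1 → 1 pivot.
rank(A) = 1, so nullity(A) = 4 - 1 = 3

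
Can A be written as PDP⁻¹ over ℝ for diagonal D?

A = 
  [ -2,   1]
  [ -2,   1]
Yes

tr(A) = -1, det(A) = 0
Characteristic polynomial: λ² - tr(A)λ + det(A) = λ² + λ
λ² + λ = λ(λ + 1)
Eigenvalues: 0, -1
λ=-1: alg. mult. = 1, geom. mult. = 2 - rank(A - (-1)I) = 2 - 1 = 1
λ=0: alg. mult. = 1, geom. mult. = 2 - rank(A - (0)I) = 2 - 1 = 1
Sum of geometric multiplicities equals n, so A has n independent eigenvectors.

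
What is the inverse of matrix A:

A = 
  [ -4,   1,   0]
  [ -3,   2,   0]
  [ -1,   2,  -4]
det(A) = (-4)·((2)(-4) - (0)(2)) - (1)·((-3)(-4) - (0)(-1)) + (0)·((-3)(2) - (2)(-1))
  = (-4)(-8) - (1)(12) + (0)(-4)
  = 20
det(A) = 20 ≠ 0, so A is invertible.

Cofactors Cᵢⱼ = (-1)ⁱ⁺ʲ·Mᵢⱼ:
C = 
  [ -8, -12,  -4]
  [  4,  16,   7]
  [  0,   0,  -5]

adj(A) = Cᵀ:
adj(A) = 
  [ -8,   4,   0]
  [-12,  16,   0]
  [ -4,   7,  -5]

A⁻¹ = (1/20) · adj(A):
A⁻¹ = 
  [-2/5,  1/5,    0]
  [-3/5,  4/5,    0]
  [-1/5, 7/20, -1/4]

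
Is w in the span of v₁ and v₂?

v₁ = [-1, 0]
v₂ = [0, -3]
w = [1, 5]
Yes

Form the augmented matrix and row-reduce:
[v₁|v₂|w] = 
  [ -1,   0,   1]
  [  0,  -3,   5]
(already in echelon form — no row operations needed)

No row of the form [0 0 | nonzero], so the system is consistent. Back-substitution gives c₁ = -1, c₂ = -5/3: w = (-1)·v₁ + (-5/3)·v₂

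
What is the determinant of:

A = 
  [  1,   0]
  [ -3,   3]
3

For a 2×2 matrix, det = ad - bc = (1)(3) - (0)(-3) = 3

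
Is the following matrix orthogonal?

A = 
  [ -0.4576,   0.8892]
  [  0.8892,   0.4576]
Yes

AᵀA = 
  [  1.0001,   0]
  [  0,   1.0001]
≈ I (equal to I up to the 4-dp rounding of the entries)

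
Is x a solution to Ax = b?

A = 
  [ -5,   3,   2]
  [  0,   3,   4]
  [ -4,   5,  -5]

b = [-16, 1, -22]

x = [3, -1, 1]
Yes

Ax = [-16, 1, -22] = b ✓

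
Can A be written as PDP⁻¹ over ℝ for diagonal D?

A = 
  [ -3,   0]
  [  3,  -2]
Yes

tr(A) = -5, det(A) = 6
Characteristic polynomial: λ² - tr(A)λ + det(A) = λ² + 5λ + 6
λ² + 5λ + 6 = (λ + 3)(λ + 2)
Eigenvalues: -2, -3
λ=-3: alg. mult. = 1, geom. mult. = 2 - rank(A - (-3)I) = 2 - 1 = 1
λ=-2: alg. mult. = 1, geom. mult. = 2 - rank(A - (-2)I) = 2 - 1 = 1
Sum of geometric multiplicities equals n, so A has n independent eigenvectors.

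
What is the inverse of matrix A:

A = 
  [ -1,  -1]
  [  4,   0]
det(A) = (-1)(0) - (-1)(4) = 4
For a 2×2 matrix, A⁻¹ = (1/det(A)) · [[d, -b], [-c, a]]
    = (1/4) · [[0, 1], [-4, -1]]

A⁻¹ = 
  [   0,  1/4]
  [  -1, -1/4]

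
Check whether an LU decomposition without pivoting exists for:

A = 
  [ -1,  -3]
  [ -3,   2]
Yes.
A[1,1] = -1 ≠ 0, so Gaussian elimination proceeds without a row swap: multiplier ℓ₂₁ = (-3)/(-1) = 3, and U[2,2] = 2 - (3)(-3) = 11.
L = 
  [  1,   0]
  [  3,   1]
U = 
  [ -1,  -3]
  [  0,  11]
Check row 2 of LU: [(3)(-1), (3)(-3) + 11] = [-3, 2] = row 2 of A ✓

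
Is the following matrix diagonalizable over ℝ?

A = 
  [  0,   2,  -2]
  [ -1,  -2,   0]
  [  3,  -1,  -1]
No

Characteristic polynomial: det(λI - A) = λ³ + 3λ² + 10λ + 16
Testing integer divisors of the constant term: p(-2) = 0, so (λ + 2) is a factor:
p(λ) = (λ + 2)(λ² + λ + 8)
λ² + λ + 8 = 0  ⇒  λ = (-1 ± √((1)² - 4·(8)))/2 = (-1 ± √(-31))/2
  = (-1 + i√31)/2,  (-1 - i√31)/2
Eigenvalues: -2, (-1 + i√31)/2, (-1 - i√31)/2  (≈ -2, -0.5 + 2.784i, -0.5 - 2.784i)
Has complex eigenvalues (not diagonalizable over ℝ).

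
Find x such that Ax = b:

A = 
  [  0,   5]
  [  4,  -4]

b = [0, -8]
x = [-2, 0]

Row reduce the augmented matrix [A|b]:
Swap R1 ↔ R2
REF = 
  [  4,  -4,  -8]
  [  0,   5,   0]

Back-substitution:
x₂ = 0 / 5 = 0
x₁ = (-8 - (-4)(0)) / 4 = -2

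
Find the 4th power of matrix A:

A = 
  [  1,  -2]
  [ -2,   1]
A² = A·A:
A²[1,1] = (1)(1) + (-2)(-2) = 5
A²[1,2] = (1)(-2) + (-2)(1) = -4
A²[2,1] = (-2)(1) + (1)(-2) = -4
A²[2,2] = (-2)(-2) + (1)(1) = 5
A² = 
  [  5,  -4]
  [ -4,   5]

A^3 = A^2·A:
A^3[1,1] = (5)(1) + (-4)(-2) = 13
A^3[1,2] = (5)(-2) + (-4)(1) = -14
A^3[2,1] = (-4)(1) + (5)(-2) = -14
A^3[2,2] = (-4)(-2) + (5)(1) = 13
A^3 = 
  [ 13, -14]
  [-14,  13]

A^4 = A^3·A:
A^4[1,1] = (13)(1) + (-14)(-2) = 41
A^4[1,2] = (13)(-2) + (-14)(1) = -40
A^4[2,1] = (-14)(1) + (13)(-2) = -40
A^4[2,2] = (-14)(-2) + (13)(1) = 41
A^4 = 
  [ 41, -40]
  [-40,  41]

Therefore
A^4 = 
  [ 41, -40]
  [-40,  41]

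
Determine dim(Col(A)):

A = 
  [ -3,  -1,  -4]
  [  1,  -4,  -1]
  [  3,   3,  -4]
Row reduce:
R2 → R2 + (1/3)·R1
R3 → R3 + (1)·R1
R3 → R3 + (6/13)·R2
REF = 
  [     -3,      -1,      -4]
  [      0,   -13/3,    -7/3]
  [      0,       0, -118/13]
Pivot columns: 1, 2, 3 → 3 pivots.
dim(Col(A)) = number of pivot columns = 3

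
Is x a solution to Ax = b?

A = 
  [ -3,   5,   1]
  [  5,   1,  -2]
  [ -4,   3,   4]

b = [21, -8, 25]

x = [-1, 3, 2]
No

Ax = [20, -6, 21] ≠ b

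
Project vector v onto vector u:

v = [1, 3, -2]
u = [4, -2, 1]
v·u = (1)(4) + (3)(-2) + (-2)(1) = -4
u·u = (4)² + (-2)² + (1)² = 21
proj_u(v) = (v·u / u·u) × u = (-4/21) × u

proj_u(v) = [-16/21, 8/21, -4/21]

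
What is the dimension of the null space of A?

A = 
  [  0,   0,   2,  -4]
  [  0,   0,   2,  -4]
nullity(A) = 3

Row reduce:
R2 → R2 - (1)·R1
REF = 
  [  0,   0,   2,  -4]
  [  0,   0,   0,   0]
Pivot columns: 3 → 1 pivot.
rank(A) = 1, so nullity(A) = 4 - 1 = 3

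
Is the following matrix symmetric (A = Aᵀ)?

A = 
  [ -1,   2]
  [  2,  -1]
Yes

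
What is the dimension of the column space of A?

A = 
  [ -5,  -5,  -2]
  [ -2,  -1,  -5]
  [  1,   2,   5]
Row reduce:
R2 → R2 - (2/5)·R1
R3 → R3 + (1/5)·R1
R3 → R3 - (1)·R2
REF = 
  [   -5,    -5,    -2]
  [    0,     1, -21/5]
  [    0,     0,  44/5]
Pivot columns: 1, 2, 3 → 3 pivots.
dim(Col(A)) = number of pivot columns = 3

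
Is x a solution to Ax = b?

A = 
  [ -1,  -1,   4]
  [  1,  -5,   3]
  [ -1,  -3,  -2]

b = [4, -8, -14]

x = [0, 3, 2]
No

Ax = [5, -9, -13] ≠ b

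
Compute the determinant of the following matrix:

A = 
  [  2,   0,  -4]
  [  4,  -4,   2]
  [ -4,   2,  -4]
56

Cofactor expansion along row 1:
det(A) = (2)·((-4)(-4) - (2)(2)) - (0)·((4)(-4) - (2)(-4)) + (-4)·((4)(2) - (-4)(-4))
  = (2)(12) - (0)(-8) + (-4)(-8)
  = 56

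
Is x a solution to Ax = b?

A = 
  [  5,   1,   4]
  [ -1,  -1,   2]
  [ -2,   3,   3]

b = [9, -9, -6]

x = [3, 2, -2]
Yes

Ax = [9, -9, -6] = b ✓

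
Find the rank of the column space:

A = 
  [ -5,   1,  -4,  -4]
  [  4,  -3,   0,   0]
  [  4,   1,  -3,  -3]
dim(Col(A)) = 3

Row reduce:
R2 → R2 + (4/5)·R1
R3 → R3 + (4/5)·R1
R3 → R3 + (9/11)·R2
REF = 
  [    -5,      1,     -4,     -4]
  [     0,  -11/5,  -16/5,  -16/5]
  [     0,      0, -97/11, -97/11]
Pivot columns: 1, 2, 3 → 3 pivots.
dim(Col(A)) = number of pivot columns = 3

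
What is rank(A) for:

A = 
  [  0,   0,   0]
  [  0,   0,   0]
Row reduce:
(no row operations needed)
REF = 
  [  0,   0,   0]
  [  0,   0,   0]
Pivot columns: none → 0 pivots.

rank(A) = 0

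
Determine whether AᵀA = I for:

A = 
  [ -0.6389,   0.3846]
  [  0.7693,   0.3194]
No

AᵀA = 
  [  1,   0]
  [  0,   0.2499]
≠ I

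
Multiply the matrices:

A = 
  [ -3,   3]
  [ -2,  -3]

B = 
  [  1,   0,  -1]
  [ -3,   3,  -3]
A is 2×2 and B is 2×3, so AB is 2×3. Each entry is (row of A)·(column of B):
AB[1,1] = (-3)(1) + (3)(-3) = -12
AB[1,2] = (-3)(0) + (3)(3) = 9
AB[1,3] = (-3)(-1) + (3)(-3) = -6
AB[2,1] = (-2)(1) + (-3)(-3) = 7
AB[2,2] = (-2)(0) + (-3)(3) = -9
AB[2,3] = (-2)(-1) + (-3)(-3) = 11

AB = 
  [-12,   9,  -6]
  [  7,  -9,  11]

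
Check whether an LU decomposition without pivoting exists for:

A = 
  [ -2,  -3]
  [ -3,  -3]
Yes.
A[1,1] = -2 ≠ 0, so Gaussian elimination proceeds without a row swap: multiplier ℓ₂₁ = (-3)/(-2) = 3/2, and U[2,2] = -3 - (3/2)(-3) = 3/2.
L = 
  [  1,   0]
  [3/2,   1]
U = 
  [ -2,  -3]
  [  0, 3/2]
Check row 2 of LU: [(3/2)(-2), (3/2)(-3) + (3/2)] = [-3, -3] = row 2 of A ✓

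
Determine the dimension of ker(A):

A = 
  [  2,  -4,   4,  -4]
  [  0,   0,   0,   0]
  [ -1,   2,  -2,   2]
nullity(A) = 3

Row reduce:
R3 → R3 + (1/2)·R1
REF = 
  [  2,  -4,   4,  -4]
  [  0,   0,   0,   0]
  [  0,   0,   0,   0]
Pivot columns: 1 → 1 pivot.
rank(A) = 1, so nullity(A) = 4 - 1 = 3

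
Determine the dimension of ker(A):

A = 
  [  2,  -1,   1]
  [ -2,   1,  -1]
nullity(A) = 2

Row reduce:
R2 → R2 + (1)·R1
REF = 
  [  2,  -1,   1]
  [  0,   0,   0]
Pivot columns: 1 → 1 pivot.
rank(A) = 1, so nullity(A) = 3 - 1 = 2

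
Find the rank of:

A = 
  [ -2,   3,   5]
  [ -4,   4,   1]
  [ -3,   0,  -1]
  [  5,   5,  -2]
Row reduce:
R2 → R2 - (2)·R1
R3 → R3 - (3/2)·R1
R4 → R4 + (5/2)·R1
R3 → R3 - (9/4)·R2
R4 → R4 + (25/4)·R2
R4 → R4 + (183/47)·R3
REF = 
  [  -2,    3,    5]
  [   0,   -2,   -9]
  [   0,    0, 47/4]
  [   0,    0,    0]
Pivot columns: 1, 2, 3 → 3 pivots.

rank(A) = 3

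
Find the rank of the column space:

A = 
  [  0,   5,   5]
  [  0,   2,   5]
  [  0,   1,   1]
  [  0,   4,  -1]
dim(Col(A)) = 2

Row reduce:
R2 → R2 - (2/5)·R1
R3 → R3 - (1/5)·R1
R4 → R4 - (4/5)·R1
R4 → R4 + (5/3)·R2
REF = 
  [  0,   5,   5]
  [  0,   0,   3]
  [  0,   0,   0]
  [  0,   0,   0]
Pivot columns: 2, 3 → 2 pivots.
dim(Col(A)) = number of pivot columns = 2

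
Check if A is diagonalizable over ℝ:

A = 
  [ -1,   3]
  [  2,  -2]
Yes

tr(A) = -3, det(A) = -4
Characteristic polynomial: λ² - tr(A)λ + det(A) = λ² + 3λ - 4
λ² + 3λ - 4 = (λ + 4)(λ - 1)
Eigenvalues: 1, -4
λ=-4: alg. mult. = 1, geom. mult. = 2 - rank(A - (-4)I) = 2 - 1 = 1
λ=1: alg. mult. = 1, geom. mult. = 2 - rank(A - (1)I) = 2 - 1 = 1
Sum of geometric multiplicities equals n, so A has n independent eigenvectors.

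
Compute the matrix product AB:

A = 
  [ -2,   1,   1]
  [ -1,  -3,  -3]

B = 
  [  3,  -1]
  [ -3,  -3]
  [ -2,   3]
A is 2×3 and B is 3×2, so AB is 2×2. Each entry is (row of A)·(column of B):
AB[1,1] = (-2)(3) + (1)(-3) + (1)(-2) = -11
AB[1,2] = (-2)(-1) + (1)(-3) + (1)(3) = 2
AB[2,1] = (-1)(3) + (-3)(-3) + (-3)(-2) = 12
AB[2,2] = (-1)(-1) + (-3)(-3) + (-3)(3) = 1

AB = 
  [-11,   2]
  [ 12,   1]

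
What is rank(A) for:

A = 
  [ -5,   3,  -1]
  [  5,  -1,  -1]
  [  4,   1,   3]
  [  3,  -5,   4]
Row reduce:
R2 → R2 + (1)·R1
R3 → R3 + (4/5)·R1
R4 → R4 + (3/5)·R1
R3 → R3 - (17/10)·R2
R4 → R4 + (8/5)·R2
R4 → R4 - (1/28)·R3
REF = 
  [  -5,    3,   -1]
  [   0,    2,   -2]
  [   0,    0, 28/5]
  [   0,    0,    0]
Pivot columns: 1, 2, 3 → 3 pivots.

rank(A) = 3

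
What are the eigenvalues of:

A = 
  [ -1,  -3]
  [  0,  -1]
λ = -1, -1

tr(A) = -2, det(A) = 1
Characteristic polynomial: λ² - tr(A)λ + det(A) = λ² + 2λ + 1
λ² + 2λ + 1 = (λ + 1)²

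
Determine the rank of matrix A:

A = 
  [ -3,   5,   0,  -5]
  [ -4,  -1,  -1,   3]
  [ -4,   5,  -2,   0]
Row reduce:
R2 → R2 - (4/3)·R1
R3 → R3 - (4/3)·R1
R3 → R3 - (5/23)·R2
REF = 
  [    -3,      5,      0,     -5]
  [     0,  -23/3,     -1,   29/3]
  [     0,      0, -41/23, 105/23]
Pivot columns: 1, 2, 3 → 3 pivots.

rank(A) = 3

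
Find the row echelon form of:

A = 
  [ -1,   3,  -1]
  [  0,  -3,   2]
Row operations:
No row operations needed (already in echelon form).

Resulting echelon form:
REF = 
  [ -1,   3,  -1]
  [  0,  -3,   2]

Rank = 2 (number of non-zero pivot rows).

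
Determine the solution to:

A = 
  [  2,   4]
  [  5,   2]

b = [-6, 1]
Row reduce the augmented matrix [A|b]:
R2 → R2 - (5/2)·R1
REF = 
  [  2,   4,  -6]
  [  0,  -8,  16]

Back-substitution:
x₂ = 16 / (-8) = -2
x₁ = (-6 - (4)(-2)) / 2 = 1

x = [1, -2]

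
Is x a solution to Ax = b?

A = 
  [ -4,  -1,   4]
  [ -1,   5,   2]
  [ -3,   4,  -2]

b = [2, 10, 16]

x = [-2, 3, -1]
No

Ax = [1, 15, 20] ≠ b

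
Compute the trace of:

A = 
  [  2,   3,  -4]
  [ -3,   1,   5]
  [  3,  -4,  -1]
2

tr(A) = 2 + 1 + -1 = 2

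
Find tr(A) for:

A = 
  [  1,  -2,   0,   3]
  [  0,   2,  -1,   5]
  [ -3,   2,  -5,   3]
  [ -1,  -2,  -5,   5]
3

tr(A) = 1 + 2 + -5 + 5 = 3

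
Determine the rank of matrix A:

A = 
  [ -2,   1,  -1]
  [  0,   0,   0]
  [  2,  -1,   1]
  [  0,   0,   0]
Row reduce:
R3 → R3 + (1)·R1
REF = 
  [ -2,   1,  -1]
  [  0,   0,   0]
  [  0,   0,   0]
  [  0,   0,   0]
Pivot columns: 1 → 1 pivot.

rank(A) = 1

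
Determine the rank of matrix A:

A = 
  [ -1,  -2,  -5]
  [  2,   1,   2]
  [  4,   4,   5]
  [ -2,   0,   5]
Row reduce:
R2 → R2 + (2)·R1
R3 → R3 + (4)·R1
R4 → R4 - (2)·R1
R3 → R3 - (4/3)·R2
R4 → R4 + (4/3)·R2
R4 → R4 + (1)·R3
REF = 
  [   -1,    -2,    -5]
  [    0,    -3,    -8]
  [    0,     0, -13/3]
  [    0,     0,     0]
Pivot columns: 1, 2, 3 → 3 pivots.

rank(A) = 3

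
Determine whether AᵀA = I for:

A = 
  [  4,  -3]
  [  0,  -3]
No

AᵀA = 
  [ 16, -12]
  [-12,  18]
≠ I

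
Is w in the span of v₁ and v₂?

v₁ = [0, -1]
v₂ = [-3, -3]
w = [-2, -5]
Yes

Form the augmented matrix and row-reduce:
[v₁|v₂|w] = 
  [  0,  -3,  -2]
  [ -1,  -3,  -5]
Swap R1 ↔ R2
REF = 
  [ -1,  -3,  -5]
  [  0,  -3,  -2]

No row of the form [0 0 | nonzero], so the system is consistent. Back-substitution gives c₁ = 3, c₂ = 2/3: w = (3)·v₁ + (2/3)·v₂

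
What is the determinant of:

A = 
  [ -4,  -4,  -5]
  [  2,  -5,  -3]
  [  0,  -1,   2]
Cofactor expansion along row 1:
det(A) = (-4)·((-5)(2) - (-3)(-1)) - (-4)·((2)(2) - (-3)(0)) + (-5)·((2)(-1) - (-5)(0))
  = (-4)(-13) - (-4)(4) + (-5)(-2)
  = 78

det(A) = 78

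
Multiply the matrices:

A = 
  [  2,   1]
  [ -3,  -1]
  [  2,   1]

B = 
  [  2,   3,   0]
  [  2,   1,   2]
AB = 
  [  6,   7,   2]
  [ -8, -10,  -2]
  [  6,   7,   2]

A is 3×2 and B is 2×3, so AB is 3×3. Each entry is (row of A)·(column of B):
AB[1,1] = (2)(2) + (1)(2) = 6
AB[1,2] = (2)(3) + (1)(1) = 7
AB[1,3] = (2)(0) + (1)(2) = 2
AB[2,1] = (-3)(2) + (-1)(2) = -8
AB[2,2] = (-3)(3) + (-1)(1) = -10
AB[2,3] = (-3)(0) + (-1)(2) = -2
AB[3,1] = (2)(2) + (1)(2) = 6
AB[3,2] = (2)(3) + (1)(1) = 7
AB[3,3] = (2)(0) + (1)(2) = 2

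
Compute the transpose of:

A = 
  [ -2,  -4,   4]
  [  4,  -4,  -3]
Aᵀ = 
  [ -2,   4]
  [ -4,  -4]
  [  4,  -3]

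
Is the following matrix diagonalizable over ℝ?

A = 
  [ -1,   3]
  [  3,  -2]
Yes

tr(A) = -3, det(A) = -7
Characteristic polynomial: λ² - tr(A)λ + det(A) = λ² + 3λ - 7
λ² + 3λ - 7 = 0  ⇒  λ = (-3 ± √((3)² - 4·(-7)))/2 = (-3 ± √(37))/2
  = (-3 + √37)/2,  (-3 - √37)/2
Eigenvalues: (-3 + √37)/2, (-3 - √37)/2  (≈ 1.541, -4.541)
The two irrational eigenvalues are distinct (simple), so each has alg. mult. = geom. mult. = 1.
Sum of geometric multiplicities equals n, so A has n independent eigenvectors.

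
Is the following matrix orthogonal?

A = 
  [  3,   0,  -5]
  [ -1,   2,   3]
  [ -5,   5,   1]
No

AᵀA = 
  [ 35, -27, -23]
  [-27,  29,  11]
  [-23,  11,  35]
≠ I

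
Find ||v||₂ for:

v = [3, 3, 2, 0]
4.69

||v||₂ = √((3)² + (3)² + (2)² + (0)²) = √22 = 4.69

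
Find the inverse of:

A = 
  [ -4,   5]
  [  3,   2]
det(A) = (-4)(2) - (5)(3) = -23
For a 2×2 matrix, A⁻¹ = (1/det(A)) · [[d, -b], [-c, a]]
    = (-1/23) · [[2, -5], [-3, -4]]

A⁻¹ = 
  [-2/23,  5/23]
  [ 3/23,  4/23]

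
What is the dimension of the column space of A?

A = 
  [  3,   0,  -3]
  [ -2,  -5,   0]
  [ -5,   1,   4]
Row reduce:
R2 → R2 + (2/3)·R1
R3 → R3 + (5/3)·R1
R3 → R3 + (1/5)·R2
REF = 
  [   3,    0,   -3]
  [   0,   -5,   -2]
  [   0,    0, -7/5]
Pivot columns: 1, 2, 3 → 3 pivots.
dim(Col(A)) = number of pivot columns = 3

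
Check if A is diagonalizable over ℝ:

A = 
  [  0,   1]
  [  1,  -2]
Yes

tr(A) = -2, det(A) = -1
Characteristic polynomial: λ² - tr(A)λ + det(A) = λ² + 2λ - 1
λ² + 2λ - 1 = 0  ⇒  λ = (-2 ± √((2)² - 4·(-1)))/2 = (-2 ± √(8))/2
  = -1 + √2,  -1 - √2
Eigenvalues: -1 + √2, -1 - √2  (≈ 0.4142, -2.414)
The two irrational eigenvalues are distinct (simple), so each has alg. mult. = geom. mult. = 1.
Sum of geometric multiplicities equals n, so A has n independent eigenvectors.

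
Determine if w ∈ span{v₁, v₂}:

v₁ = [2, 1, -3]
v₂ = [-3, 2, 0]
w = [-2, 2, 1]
No

Form the augmented matrix and row-reduce:
[v₁|v₂|w] = 
  [  2,  -3,  -2]
  [  1,   2,   2]
  [ -3,   0,   1]
R2 → R2 - (1/2)·R1
R3 → R3 + (3/2)·R1
R3 → R3 + (9/7)·R2
REF = 
  [   2,   -3,   -2]
  [   0,  7/2,    3]
  [   0,    0, 13/7]

Row 3 reads [0 0 | 13/7], i.e. 0 = 13/7, so the system is inconsistent and w ∉ span{v₁, v₂}.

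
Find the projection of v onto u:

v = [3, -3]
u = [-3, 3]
proj_u(v) = [3, -3]

v·u = (3)(-3) + (-3)(3) = -18
u·u = (-3)² + (3)² = 18
proj_u(v) = (v·u / u·u) × u = (-18/18) × u = (-1) × u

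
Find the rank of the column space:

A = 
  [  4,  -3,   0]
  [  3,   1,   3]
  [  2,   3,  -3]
Row reduce:
R2 → R2 - (3/4)·R1
R3 → R3 - (1/2)·R1
R3 → R3 - (18/13)·R2
REF = 
  [     4,     -3,      0]
  [     0,   13/4,      3]
  [     0,      0, -93/13]
Pivot columns: 1, 2, 3 → 3 pivots.
dim(Col(A)) = number of pivot columns = 3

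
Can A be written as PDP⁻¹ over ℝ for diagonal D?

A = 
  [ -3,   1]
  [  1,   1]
Yes

tr(A) = -2, det(A) = -4
Characteristic polynomial: λ² - tr(A)λ + det(A) = λ² + 2λ - 4
λ² + 2λ - 4 = 0  ⇒  λ = (-2 ± √((2)² - 4·(-4)))/2 = (-2 ± √(20))/2
  = -1 + √5,  -1 - √5
Eigenvalues: -1 + √5, -1 - √5  (≈ 1.236, -3.236)
The two irrational eigenvalues are distinct (simple), so each has alg. mult. = geom. mult. = 1.
Sum of geometric multiplicities equals n, so A has n independent eigenvectors.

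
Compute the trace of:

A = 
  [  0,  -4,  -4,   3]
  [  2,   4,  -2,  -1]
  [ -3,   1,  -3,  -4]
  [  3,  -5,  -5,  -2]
-1

tr(A) = 0 + 4 + -3 + -2 = -1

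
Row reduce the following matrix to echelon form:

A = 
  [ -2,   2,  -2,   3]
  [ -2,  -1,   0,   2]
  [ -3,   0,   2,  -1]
Row operations:
R2 → R2 - (1)·R1
R3 → R3 - (3/2)·R1
R3 → R3 - (1)·R2

Resulting echelon form:
REF = 
  [  -2,    2,   -2,    3]
  [   0,   -3,    2,   -1]
  [   0,    0,    3, -9/2]

Rank = 3 (number of non-zero pivot rows).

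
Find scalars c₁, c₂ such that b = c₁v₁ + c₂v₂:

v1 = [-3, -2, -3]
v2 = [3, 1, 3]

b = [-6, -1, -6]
c1 = -1, c2 = -3

b = -1·v1 + -3·v2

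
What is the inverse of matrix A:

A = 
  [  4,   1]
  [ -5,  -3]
det(A) = (4)(-3) - (1)(-5) = -7
For a 2×2 matrix, A⁻¹ = (1/det(A)) · [[d, -b], [-c, a]]
    = (-1/7) · [[-3, -1], [5, 4]]

A⁻¹ = 
  [ 3/7,  1/7]
  [-5/7, -4/7]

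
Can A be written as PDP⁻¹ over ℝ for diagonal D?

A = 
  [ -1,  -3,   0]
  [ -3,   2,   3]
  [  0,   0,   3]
Yes

Characteristic polynomial: det(λI - A) = λ³ - 4λ² - 8λ + 33
Testing integer divisors of the constant term: p(3) = 0, so (λ - 3) is a factor:
p(λ) = (λ - 3)(λ² - λ - 11)
λ² - λ - 11 = 0  ⇒  λ = (1 ± √((-1)² - 4·(-11)))/2 = (1 ± √(45))/2
  = (1 + 3√5)/2,  (1 - 3√5)/2
Eigenvalues: 3, (1 + 3√5)/2, (1 - 3√5)/2  (≈ 3, 3.854, -2.854)
The two irrational eigenvalues are distinct (simple), so each has alg. mult. = geom. mult. = 1.
λ=3: alg. mult. = 1, geom. mult. = 3 - rank(A - (3)I) = 3 - 2 = 1
Sum of geometric multiplicities equals n, so A has n independent eigenvectors.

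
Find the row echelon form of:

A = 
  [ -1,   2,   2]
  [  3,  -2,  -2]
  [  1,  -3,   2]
Row operations:
R2 → R2 + (3)·R1
R3 → R3 + (1)·R1
R3 → R3 + (1/4)·R2

Resulting echelon form:
REF = 
  [ -1,   2,   2]
  [  0,   4,   4]
  [  0,   0,   5]

Rank = 3 (number of non-zero pivot rows).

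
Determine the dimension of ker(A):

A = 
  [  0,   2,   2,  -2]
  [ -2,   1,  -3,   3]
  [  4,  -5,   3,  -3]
nullity(A) = 2

Row reduce:
Swap R1 ↔ R2
R3 → R3 + (2)·R1
R3 → R3 + (3/2)·R2
REF = 
  [ -2,   1,  -3,   3]
  [  0,   2,   2,  -2]
  [  0,   0,   0,   0]
Pivot columns: 1, 2 → 2 pivots.
rank(A) = 2, so nullity(A) = 4 - 2 = 2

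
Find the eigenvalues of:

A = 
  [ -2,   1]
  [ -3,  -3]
λ = (-5 + i√11)/2, (-5 - i√11)/2  (≈ -2.5 + 1.658i, -2.5 - 1.658i)

tr(A) = -5, det(A) = 9
Characteristic polynomial: λ² - tr(A)λ + det(A) = λ² + 5λ + 9
λ² + 5λ + 9 = 0  ⇒  λ = (-5 ± √((5)² - 4·(9)))/2 = (-5 ± √(-11))/2
  = (-5 + i√11)/2,  (-5 - i√11)/2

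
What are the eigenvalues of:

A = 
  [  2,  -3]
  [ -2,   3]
λ = 5, 0

tr(A) = 5, det(A) = 0
Characteristic polynomial: λ² - tr(A)λ + det(A) = λ² - 5λ
λ² - 5λ = λ(λ - 5)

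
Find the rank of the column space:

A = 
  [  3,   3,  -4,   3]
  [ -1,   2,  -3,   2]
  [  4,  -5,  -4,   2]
dim(Col(A)) = 3

Row reduce:
R2 → R2 + (1/3)·R1
R3 → R3 - (4/3)·R1
R3 → R3 + (3)·R2
REF = 
  [    3,     3,    -4,     3]
  [    0,     3, -13/3,     3]
  [    0,     0, -35/3,     7]
Pivot columns: 1, 2, 3 → 3 pivots.
dim(Col(A)) = number of pivot columns = 3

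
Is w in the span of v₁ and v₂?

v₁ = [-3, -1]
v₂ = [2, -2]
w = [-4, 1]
Yes

Form the augmented matrix and row-reduce:
[v₁|v₂|w] = 
  [ -3,   2,  -4]
  [ -1,  -2,   1]
R2 → R2 - (1/3)·R1
REF = 
  [  -3,    2,   -4]
  [   0, -8/3,  7/3]

No row of the form [0 0 | nonzero], so the system is consistent. Back-substitution gives c₁ = 3/4, c₂ = -7/8: w = (3/4)·v₁ + (-7/8)·v₂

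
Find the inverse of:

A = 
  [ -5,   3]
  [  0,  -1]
det(A) = (-5)(-1) - (3)(0) = 5
For a 2×2 matrix, A⁻¹ = (1/det(A)) · [[d, -b], [-c, a]]
    = (1/5) · [[-1, -3], [0, -5]]

A⁻¹ = 
  [-1/5, -3/5]
  [   0,   -1]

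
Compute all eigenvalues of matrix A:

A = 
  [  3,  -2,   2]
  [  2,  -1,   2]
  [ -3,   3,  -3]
λ = 1, 1, -3

Characteristic polynomial: det(λI - A) = λ³ + λ² - 5λ + 3
Testing integer divisors of the constant term: p(1) = 0, so (λ - 1) is a factor:
p(λ) = (λ - 1)(λ² + 2λ - 3)
λ² + 2λ - 3 = (λ + 3)(λ - 1)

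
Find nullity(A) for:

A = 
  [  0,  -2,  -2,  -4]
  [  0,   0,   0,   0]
nullity(A) = 3

Row reduce:
(no row operations needed)
REF = 
  [  0,  -2,  -2,  -4]
  [  0,   0,   0,   0]
Pivot columns: 2 → 1 pivot.
rank(A) = 1, so nullity(A) = 4 - 1 = 3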